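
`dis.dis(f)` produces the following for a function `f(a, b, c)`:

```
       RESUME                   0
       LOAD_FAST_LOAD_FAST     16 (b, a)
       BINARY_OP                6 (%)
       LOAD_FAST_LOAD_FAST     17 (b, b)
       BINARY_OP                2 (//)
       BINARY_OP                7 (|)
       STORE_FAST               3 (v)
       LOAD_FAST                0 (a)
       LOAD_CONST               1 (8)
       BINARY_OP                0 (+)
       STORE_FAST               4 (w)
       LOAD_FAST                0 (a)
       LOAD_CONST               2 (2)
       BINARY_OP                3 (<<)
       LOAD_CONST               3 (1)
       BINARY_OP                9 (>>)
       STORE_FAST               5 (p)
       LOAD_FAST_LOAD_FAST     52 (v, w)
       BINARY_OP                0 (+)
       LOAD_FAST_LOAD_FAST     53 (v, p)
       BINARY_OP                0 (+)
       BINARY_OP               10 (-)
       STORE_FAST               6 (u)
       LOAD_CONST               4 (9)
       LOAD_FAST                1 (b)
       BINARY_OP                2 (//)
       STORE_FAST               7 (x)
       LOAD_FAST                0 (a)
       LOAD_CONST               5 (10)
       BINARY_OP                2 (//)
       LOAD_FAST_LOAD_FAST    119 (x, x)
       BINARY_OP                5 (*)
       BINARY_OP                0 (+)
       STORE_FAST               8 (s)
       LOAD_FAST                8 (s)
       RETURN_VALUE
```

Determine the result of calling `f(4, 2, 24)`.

16

LOAD_FAST_LOAD_FAST b,a → push 2,4. Stack: [2, 4]
BINARY_OP % → 2 % 4 = 2. Stack: [2]
LOAD_FAST_LOAD_FAST b,b → push 2,2. Stack: [2, 2, 2]
BINARY_OP // → 2 // 2 = 1. Stack: [2, 1]
BINARY_OP | → 2 | 1 = 3. Stack: [3]
STORE_FAST v → v=3. Stack: []
LOAD_FAST a → push 4. Stack: [4]
LOAD_CONST → push 8. Stack: [4, 8]
BINARY_OP + → 4 + 8 = 12. Stack: [12]
STORE_FAST w → w=12. Stack: []
LOAD_FAST a → push 4. Stack: [4]
LOAD_CONST → push 2. Stack: [4, 2]
BINARY_OP << → 4 << 2 = 16. Stack: [16]
LOAD_CONST → push 1. Stack: [16, 1]
BINARY_OP >> → 16 >> 1 = 8. Stack: [8]
STORE_FAST p → p=8. Stack: []
LOAD_FAST_LOAD_FAST v,w → push 3,12. Stack: [3, 12]
BINARY_OP + → 3 + 12 = 15. Stack: [15]
LOAD_FAST_LOAD_FAST v,p → push 3,8. Stack: [15, 3, 8]
BINARY_OP + → 3 + 8 = 11. Stack: [15, 11]
BINARY_OP - → 15 - 11 = 4. Stack: [4]
STORE_FAST u → u=4. Stack: []
LOAD_CONST → push 9. Stack: [9]
LOAD_FAST b → push 2. Stack: [9, 2]
BINARY_OP // → 9 // 2 = 4. Stack: [4]
STORE_FAST x → x=4. Stack: []
LOAD_FAST a → push 4. Stack: [4]
LOAD_CONST → push 10. Stack: [4, 10]
BINARY_OP // → 4 // 10 = 0. Stack: [0]
LOAD_FAST_LOAD_FAST x,x → push 4,4. Stack: [0, 4, 4]
BINARY_OP * → 4 * 4 = 16. Stack: [0, 16]
BINARY_OP + → 0 + 16 = 16. Stack: [16]
STORE_FAST s → s=16. Stack: []
LOAD_FAST s → push 16. Stack: [16]
RETURN_VALUE → return 16.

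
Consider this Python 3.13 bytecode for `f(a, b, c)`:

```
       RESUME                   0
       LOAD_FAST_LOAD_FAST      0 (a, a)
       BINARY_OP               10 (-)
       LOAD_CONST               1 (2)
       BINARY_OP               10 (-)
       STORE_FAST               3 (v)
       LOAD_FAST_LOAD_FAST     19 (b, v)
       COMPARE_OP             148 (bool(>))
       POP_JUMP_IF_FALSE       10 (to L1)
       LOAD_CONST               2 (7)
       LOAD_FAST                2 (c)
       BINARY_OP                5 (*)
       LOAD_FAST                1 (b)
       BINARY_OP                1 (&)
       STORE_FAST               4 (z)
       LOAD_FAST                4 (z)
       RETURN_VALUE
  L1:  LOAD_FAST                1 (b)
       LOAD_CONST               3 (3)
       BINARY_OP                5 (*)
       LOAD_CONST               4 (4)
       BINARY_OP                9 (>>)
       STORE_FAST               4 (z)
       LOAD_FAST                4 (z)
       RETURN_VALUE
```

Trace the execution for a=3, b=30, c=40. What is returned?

LOAD_FAST_LOAD_FAST a,a → push 3,3. Stack: [3, 3]
BINARY_OP - → 3 - 3 = 0. Stack: [0]
LOAD_CONST → push 2. Stack: [0, 2]
BINARY_OP - → 0 - 2 = -2. Stack: [-2]
STORE_FAST v → v=-2. Stack: []
LOAD_FAST_LOAD_FAST b,v → push 30,-2. Stack: [30, -2]
COMPARE_OP bool(>) → 30 vs -2 = True. Stack: [True]
POP_JUMP_IF_FALSE → pop True; no jump. Stack: []
LOAD_CONST → push 7. Stack: [7]
LOAD_FAST c → push 40. Stack: [7, 40]
BINARY_OP * → 7 * 40 = 280. Stack: [280]
LOAD_FAST b → push 30. Stack: [280, 30]
BINARY_OP & → 280 & 30 = 24. Stack: [24]
STORE_FAST z → z=24. Stack: []
LOAD_FAST z → push 24. Stack: [24]
RETURN_VALUE → return 24.

24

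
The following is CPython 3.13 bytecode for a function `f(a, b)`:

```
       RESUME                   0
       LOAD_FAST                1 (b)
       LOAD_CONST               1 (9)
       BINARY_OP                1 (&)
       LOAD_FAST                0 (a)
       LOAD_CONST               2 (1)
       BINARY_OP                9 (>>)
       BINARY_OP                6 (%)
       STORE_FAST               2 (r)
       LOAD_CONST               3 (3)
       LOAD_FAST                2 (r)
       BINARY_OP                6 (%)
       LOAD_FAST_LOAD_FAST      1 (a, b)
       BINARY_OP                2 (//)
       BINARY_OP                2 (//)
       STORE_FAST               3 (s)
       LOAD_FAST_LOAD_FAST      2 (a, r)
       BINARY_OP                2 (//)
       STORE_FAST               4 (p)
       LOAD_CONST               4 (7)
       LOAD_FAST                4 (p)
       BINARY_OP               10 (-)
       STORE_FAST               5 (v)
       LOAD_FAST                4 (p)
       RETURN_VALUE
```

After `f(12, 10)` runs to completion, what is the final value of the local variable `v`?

LOAD_FAST b → push 10. Stack: [10]
LOAD_CONST → push 9. Stack: [10, 9]
BINARY_OP & → 10 & 9 = 8. Stack: [8]
LOAD_FAST a → push 12. Stack: [8, 12]
LOAD_CONST → push 1. Stack: [8, 12, 1]
BINARY_OP >> → 12 >> 1 = 6. Stack: [8, 6]
BINARY_OP % → 8 % 6 = 2. Stack: [2]
STORE_FAST r → r=2. Stack: []
LOAD_CONST → push 3. Stack: [3]
LOAD_FAST r → push 2. Stack: [3, 2]
BINARY_OP % → 3 % 2 = 1. Stack: [1]
LOAD_FAST_LOAD_FAST a,b → push 12,10. Stack: [1, 12, 10]
BINARY_OP // → 12 // 10 = 1. Stack: [1, 1]
BINARY_OP // → 1 // 1 = 1. Stack: [1]
STORE_FAST s → s=1. Stack: []
LOAD_FAST_LOAD_FAST a,r → push 12,2. Stack: [12, 2]
BINARY_OP // → 12 // 2 = 6. Stack: [6]
STORE_FAST p → p=6. Stack: []
LOAD_CONST → push 7. Stack: [7]
LOAD_FAST p → push 6. Stack: [7, 6]
BINARY_OP - → 7 - 6 = 1. Stack: [1]
STORE_FAST v → v=1. Stack: []
LOAD_FAST p → push 6. Stack: [6]
RETURN_VALUE → return 6.

1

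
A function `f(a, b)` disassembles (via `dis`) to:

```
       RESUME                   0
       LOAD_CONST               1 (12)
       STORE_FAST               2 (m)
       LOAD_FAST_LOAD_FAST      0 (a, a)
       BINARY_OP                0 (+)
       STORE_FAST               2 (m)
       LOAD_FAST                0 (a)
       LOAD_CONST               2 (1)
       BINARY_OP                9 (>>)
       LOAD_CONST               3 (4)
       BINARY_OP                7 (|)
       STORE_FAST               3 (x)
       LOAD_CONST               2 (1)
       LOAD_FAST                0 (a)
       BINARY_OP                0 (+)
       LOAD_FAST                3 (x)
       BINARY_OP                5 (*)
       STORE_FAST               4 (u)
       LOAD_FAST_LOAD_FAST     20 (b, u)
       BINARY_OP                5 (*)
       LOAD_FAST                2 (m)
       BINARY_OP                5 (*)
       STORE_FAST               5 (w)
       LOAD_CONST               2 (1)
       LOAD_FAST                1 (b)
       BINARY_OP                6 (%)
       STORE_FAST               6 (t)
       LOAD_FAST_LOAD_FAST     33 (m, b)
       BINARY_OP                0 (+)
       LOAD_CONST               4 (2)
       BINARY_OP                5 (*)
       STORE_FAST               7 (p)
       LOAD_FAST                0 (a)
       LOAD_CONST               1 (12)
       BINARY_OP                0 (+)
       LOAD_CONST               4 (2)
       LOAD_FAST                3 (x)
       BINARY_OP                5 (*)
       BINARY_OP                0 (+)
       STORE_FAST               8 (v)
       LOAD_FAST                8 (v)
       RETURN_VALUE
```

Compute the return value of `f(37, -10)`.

93

LOAD_CONST → push 12. Stack: [12]
STORE_FAST m → m=12. Stack: []
LOAD_FAST_LOAD_FAST a,a → push 37,37. Stack: [37, 37]
BINARY_OP + → 37 + 37 = 74. Stack: [74]
STORE_FAST m → m=74. Stack: []
LOAD_FAST a → push 37. Stack: [37]
LOAD_CONST → push 1. Stack: [37, 1]
BINARY_OP >> → 37 >> 1 = 18. Stack: [18]
LOAD_CONST → push 4. Stack: [18, 4]
BINARY_OP | → 18 | 4 = 22. Stack: [22]
STORE_FAST x → x=22. Stack: []
LOAD_CONST → push 1. Stack: [1]
LOAD_FAST a → push 37. Stack: [1, 37]
BINARY_OP + → 1 + 37 = 38. Stack: [38]
LOAD_FAST x → push 22. Stack: [38, 22]
BINARY_OP * → 38 * 22 = 836. Stack: [836]
STORE_FAST u → u=836. Stack: []
LOAD_FAST_LOAD_FAST b,u → push -10,836. Stack: [-10, 836]
BINARY_OP * → -10 * 836 = -8360. Stack: [-8360]
LOAD_FAST m → push 74. Stack: [-8360, 74]
BINARY_OP * → -8360 * 74 = -618640. Stack: [-618640]
STORE_FAST w → w=-618640. Stack: []
LOAD_CONST → push 1. Stack: [1]
LOAD_FAST b → push -10. Stack: [1, -10]
BINARY_OP % → 1 % -10 = -9. Stack: [-9]
STORE_FAST t → t=-9. Stack: []
LOAD_FAST_LOAD_FAST m,b → push 74,-10. Stack: [74, -10]
BINARY_OP + → 74 + -10 = 64. Stack: [64]
LOAD_CONST → push 2. Stack: [64, 2]
BINARY_OP * → 64 * 2 = 128. Stack: [128]
STORE_FAST p → p=128. Stack: []
LOAD_FAST a → push 37. Stack: [37]
LOAD_CONST → push 12. Stack: [37, 12]
BINARY_OP + → 37 + 12 = 49. Stack: [49]
LOAD_CONST → push 2. Stack: [49, 2]
LOAD_FAST x → push 22. Stack: [49, 2, 22]
BINARY_OP * → 2 * 22 = 44. Stack: [49, 44]
BINARY_OP + → 49 + 44 = 93. Stack: [93]
STORE_FAST v → v=93. Stack: []
LOAD_FAST v → push 93. Stack: [93]
RETURN_VALUE → return 93.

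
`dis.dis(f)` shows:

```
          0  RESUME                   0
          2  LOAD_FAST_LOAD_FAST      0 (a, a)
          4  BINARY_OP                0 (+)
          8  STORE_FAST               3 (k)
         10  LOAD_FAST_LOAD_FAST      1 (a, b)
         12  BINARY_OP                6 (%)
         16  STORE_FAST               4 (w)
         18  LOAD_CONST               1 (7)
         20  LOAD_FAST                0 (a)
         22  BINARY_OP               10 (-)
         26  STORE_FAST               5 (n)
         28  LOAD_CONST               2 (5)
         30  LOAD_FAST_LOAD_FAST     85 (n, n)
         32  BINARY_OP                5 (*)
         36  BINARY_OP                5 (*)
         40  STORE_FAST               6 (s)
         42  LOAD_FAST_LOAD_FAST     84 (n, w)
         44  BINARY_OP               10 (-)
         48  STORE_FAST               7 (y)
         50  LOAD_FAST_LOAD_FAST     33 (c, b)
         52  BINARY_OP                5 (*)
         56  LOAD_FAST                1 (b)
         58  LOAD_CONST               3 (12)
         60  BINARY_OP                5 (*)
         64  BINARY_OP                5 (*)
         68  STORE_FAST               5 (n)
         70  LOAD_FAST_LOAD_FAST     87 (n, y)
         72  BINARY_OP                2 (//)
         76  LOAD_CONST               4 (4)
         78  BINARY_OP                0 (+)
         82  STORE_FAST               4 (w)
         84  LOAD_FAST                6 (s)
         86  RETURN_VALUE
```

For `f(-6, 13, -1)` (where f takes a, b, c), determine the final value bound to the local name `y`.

LOAD_FAST_LOAD_FAST a,a → push -6,-6. Stack: [-6, -6]
BINARY_OP + → -6 + -6 = -12. Stack: [-12]
STORE_FAST k → k=-12. Stack: []
LOAD_FAST_LOAD_FAST a,b → push -6,13. Stack: [-6, 13]
BINARY_OP % → -6 % 13 = 7. Stack: [7]
STORE_FAST w → w=7. Stack: []
LOAD_CONST → push 7. Stack: [7]
LOAD_FAST a → push -6. Stack: [7, -6]
BINARY_OP - → 7 - -6 = 13. Stack: [13]
STORE_FAST n → n=13. Stack: []
LOAD_CONST → push 5. Stack: [5]
LOAD_FAST_LOAD_FAST n,n → push 13,13. Stack: [5, 13, 13]
BINARY_OP * → 13 * 13 = 169. Stack: [5, 169]
BINARY_OP * → 5 * 169 = 845. Stack: [845]
STORE_FAST s → s=845. Stack: []
LOAD_FAST_LOAD_FAST n,w → push 13,7. Stack: [13, 7]
BINARY_OP - → 13 - 7 = 6. Stack: [6]
STORE_FAST y → y=6. Stack: []
LOAD_FAST_LOAD_FAST c,b → push -1,13. Stack: [-1, 13]
BINARY_OP * → -1 * 13 = -13. Stack: [-13]
LOAD_FAST b → push 13. Stack: [-13, 13]
LOAD_CONST → push 12. Stack: [-13, 13, 12]
BINARY_OP * → 13 * 12 = 156. Stack: [-13, 156]
BINARY_OP * → -13 * 156 = -2028. Stack: [-2028]
STORE_FAST n → n=-2028. Stack: []
LOAD_FAST_LOAD_FAST n,y → push -2028,6. Stack: [-2028, 6]
BINARY_OP // → -2028 // 6 = -338. Stack: [-338]
LOAD_CONST → push 4. Stack: [-338, 4]
BINARY_OP + → -338 + 4 = -334. Stack: [-334]
STORE_FAST w → w=-334. Stack: []
LOAD_FAST s → push 845. Stack: [845]
RETURN_VALUE → return 845.

6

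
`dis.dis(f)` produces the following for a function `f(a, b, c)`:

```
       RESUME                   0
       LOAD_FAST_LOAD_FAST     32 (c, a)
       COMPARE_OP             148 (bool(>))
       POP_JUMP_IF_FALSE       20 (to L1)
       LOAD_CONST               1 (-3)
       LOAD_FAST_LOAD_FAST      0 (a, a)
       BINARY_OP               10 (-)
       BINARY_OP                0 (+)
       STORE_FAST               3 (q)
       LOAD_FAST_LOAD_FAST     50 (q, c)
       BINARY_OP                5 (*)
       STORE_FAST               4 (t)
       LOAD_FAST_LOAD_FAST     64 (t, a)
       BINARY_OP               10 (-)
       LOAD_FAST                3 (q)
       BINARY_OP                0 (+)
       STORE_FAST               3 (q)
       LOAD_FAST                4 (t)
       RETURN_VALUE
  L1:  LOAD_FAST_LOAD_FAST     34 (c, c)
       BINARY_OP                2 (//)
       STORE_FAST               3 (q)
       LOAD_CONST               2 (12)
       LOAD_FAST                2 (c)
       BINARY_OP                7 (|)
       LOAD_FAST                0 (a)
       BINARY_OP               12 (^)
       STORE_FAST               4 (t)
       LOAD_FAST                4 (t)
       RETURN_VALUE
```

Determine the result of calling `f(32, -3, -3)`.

-35

LOAD_FAST_LOAD_FAST c,a → push -3,32. Stack: [-3, 32]
COMPARE_OP bool(>) → -3 vs 32 = False. Stack: [False]
POP_JUMP_IF_FALSE → pop False; jump. Stack: []
LOAD_FAST_LOAD_FAST c,c → push -3,-3. Stack: [-3, -3]
BINARY_OP // → -3 // -3 = 1. Stack: [1]
STORE_FAST q → q=1. Stack: []
LOAD_CONST → push 12. Stack: [12]
LOAD_FAST c → push -3. Stack: [12, -3]
BINARY_OP | → 12 | -3 = -3. Stack: [-3]
LOAD_FAST a → push 32. Stack: [-3, 32]
BINARY_OP ^ → -3 ^ 32 = -35. Stack: [-35]
STORE_FAST t → t=-35. Stack: []
LOAD_FAST t → push -35. Stack: [-35]
RETURN_VALUE → return -35.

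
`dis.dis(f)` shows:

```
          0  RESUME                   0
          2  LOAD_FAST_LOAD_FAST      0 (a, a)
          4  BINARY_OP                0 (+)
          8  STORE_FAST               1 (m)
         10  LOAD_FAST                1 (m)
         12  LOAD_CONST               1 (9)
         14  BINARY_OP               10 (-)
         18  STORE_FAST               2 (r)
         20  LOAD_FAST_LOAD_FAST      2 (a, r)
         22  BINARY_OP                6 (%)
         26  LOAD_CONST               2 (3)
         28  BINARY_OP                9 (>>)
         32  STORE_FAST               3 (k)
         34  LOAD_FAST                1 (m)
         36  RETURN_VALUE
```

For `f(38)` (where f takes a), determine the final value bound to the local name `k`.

LOAD_FAST_LOAD_FAST a,a → push 38,38. Stack: [38, 38]
BINARY_OP + → 38 + 38 = 76. Stack: [76]
STORE_FAST m → m=76. Stack: []
LOAD_FAST m → push 76. Stack: [76]
LOAD_CONST → push 9. Stack: [76, 9]
BINARY_OP - → 76 - 9 = 67. Stack: [67]
STORE_FAST r → r=67. Stack: []
LOAD_FAST_LOAD_FAST a,r → push 38,67. Stack: [38, 67]
BINARY_OP % → 38 % 67 = 38. Stack: [38]
LOAD_CONST → push 3. Stack: [38, 3]
BINARY_OP >> → 38 >> 3 = 4. Stack: [4]
STORE_FAST k → k=4. Stack: []
LOAD_FAST m → push 76. Stack: [76]
RETURN_VALUE → return 76.

4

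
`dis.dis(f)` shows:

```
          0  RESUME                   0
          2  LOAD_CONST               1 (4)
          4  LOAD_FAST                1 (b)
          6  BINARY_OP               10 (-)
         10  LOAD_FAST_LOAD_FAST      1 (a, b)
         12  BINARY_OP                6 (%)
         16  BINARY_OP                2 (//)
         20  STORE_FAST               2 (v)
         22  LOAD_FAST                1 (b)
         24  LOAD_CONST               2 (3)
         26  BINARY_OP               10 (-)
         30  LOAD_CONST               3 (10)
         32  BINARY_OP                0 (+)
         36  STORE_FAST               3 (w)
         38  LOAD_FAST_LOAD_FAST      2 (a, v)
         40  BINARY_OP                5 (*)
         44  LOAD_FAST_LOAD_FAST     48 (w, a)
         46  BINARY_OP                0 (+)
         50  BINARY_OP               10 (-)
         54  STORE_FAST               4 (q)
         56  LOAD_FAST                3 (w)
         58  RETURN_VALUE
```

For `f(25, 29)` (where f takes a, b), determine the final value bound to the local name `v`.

LOAD_CONST → push 4. Stack: [4]
LOAD_FAST b → push 29. Stack: [4, 29]
BINARY_OP - → 4 - 29 = -25. Stack: [-25]
LOAD_FAST_LOAD_FAST a,b → push 25,29. Stack: [-25, 25, 29]
BINARY_OP % → 25 % 29 = 25. Stack: [-25, 25]
BINARY_OP // → -25 // 25 = -1. Stack: [-1]
STORE_FAST v → v=-1. Stack: []
LOAD_FAST b → push 29. Stack: [29]
LOAD_CONST → push 3. Stack: [29, 3]
BINARY_OP - → 29 - 3 = 26. Stack: [26]
LOAD_CONST → push 10. Stack: [26, 10]
BINARY_OP + → 26 + 10 = 36. Stack: [36]
STORE_FAST w → w=36. Stack: []
LOAD_FAST_LOAD_FAST a,v → push 25,-1. Stack: [25, -1]
BINARY_OP * → 25 * -1 = -25. Stack: [-25]
LOAD_FAST_LOAD_FAST w,a → push 36,25. Stack: [-25, 36, 25]
BINARY_OP + → 36 + 25 = 61. Stack: [-25, 61]
BINARY_OP - → -25 - 61 = -86. Stack: [-86]
STORE_FAST q → q=-86. Stack: []
LOAD_FAST w → push 36. Stack: [36]
RETURN_VALUE → return 36.

-1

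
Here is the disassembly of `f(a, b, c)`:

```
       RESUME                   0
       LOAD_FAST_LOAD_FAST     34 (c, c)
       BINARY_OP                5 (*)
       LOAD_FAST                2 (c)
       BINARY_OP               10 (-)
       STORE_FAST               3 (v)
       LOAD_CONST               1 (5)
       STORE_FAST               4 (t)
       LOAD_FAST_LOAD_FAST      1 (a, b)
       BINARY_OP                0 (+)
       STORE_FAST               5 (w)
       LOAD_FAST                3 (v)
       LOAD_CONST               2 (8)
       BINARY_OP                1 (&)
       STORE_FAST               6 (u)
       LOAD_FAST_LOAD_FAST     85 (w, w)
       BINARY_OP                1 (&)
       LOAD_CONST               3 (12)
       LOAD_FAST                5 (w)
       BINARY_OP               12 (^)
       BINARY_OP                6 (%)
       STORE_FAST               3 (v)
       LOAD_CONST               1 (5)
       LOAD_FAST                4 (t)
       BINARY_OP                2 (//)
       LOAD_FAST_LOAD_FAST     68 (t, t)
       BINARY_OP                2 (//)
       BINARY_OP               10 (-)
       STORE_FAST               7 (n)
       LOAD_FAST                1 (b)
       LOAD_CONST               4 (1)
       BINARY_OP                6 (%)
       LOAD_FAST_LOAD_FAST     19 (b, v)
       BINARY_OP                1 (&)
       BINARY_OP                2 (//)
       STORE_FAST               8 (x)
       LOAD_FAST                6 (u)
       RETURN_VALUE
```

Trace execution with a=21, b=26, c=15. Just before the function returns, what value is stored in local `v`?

LOAD_FAST_LOAD_FAST c,c → push 15,15. Stack: [15, 15]
BINARY_OP * → 15 * 15 = 225. Stack: [225]
LOAD_FAST c → push 15. Stack: [225, 15]
BINARY_OP - → 225 - 15 = 210. Stack: [210]
STORE_FAST v → v=210. Stack: []
LOAD_CONST → push 5. Stack: [5]
STORE_FAST t → t=5. Stack: []
LOAD_FAST_LOAD_FAST a,b → push 21,26. Stack: [21, 26]
BINARY_OP + → 21 + 26 = 47. Stack: [47]
STORE_FAST w → w=47. Stack: []
LOAD_FAST v → push 210. Stack: [210]
LOAD_CONST → push 8. Stack: [210, 8]
BINARY_OP & → 210 & 8 = 0. Stack: [0]
STORE_FAST u → u=0. Stack: []
LOAD_FAST_LOAD_FAST w,w → push 47,47. Stack: [47, 47]
BINARY_OP & → 47 & 47 = 47. Stack: [47]
LOAD_CONST → push 12. Stack: [47, 12]
LOAD_FAST w → push 47. Stack: [47, 12, 47]
BINARY_OP ^ → 12 ^ 47 = 35. Stack: [47, 35]
BINARY_OP % → 47 % 35 = 12. Stack: [12]
STORE_FAST v → v=12. Stack: []
LOAD_CONST → push 5. Stack: [5]
LOAD_FAST t → push 5. Stack: [5, 5]
BINARY_OP // → 5 // 5 = 1. Stack: [1]
LOAD_FAST_LOAD_FAST t,t → push 5,5. Stack: [1, 5, 5]
BINARY_OP // → 5 // 5 = 1. Stack: [1, 1]
BINARY_OP - → 1 - 1 = 0. Stack: [0]
STORE_FAST n → n=0. Stack: []
LOAD_FAST b → push 26. Stack: [26]
LOAD_CONST → push 1. Stack: [26, 1]
BINARY_OP % → 26 % 1 = 0. Stack: [0]
LOAD_FAST_LOAD_FAST b,v → push 26,12. Stack: [0, 26, 12]
BINARY_OP & → 26 & 12 = 8. Stack: [0, 8]
BINARY_OP // → 0 // 8 = 0. Stack: [0]
STORE_FAST x → x=0. Stack: []
LOAD_FAST u → push 0. Stack: [0]
RETURN_VALUE → return 0.

12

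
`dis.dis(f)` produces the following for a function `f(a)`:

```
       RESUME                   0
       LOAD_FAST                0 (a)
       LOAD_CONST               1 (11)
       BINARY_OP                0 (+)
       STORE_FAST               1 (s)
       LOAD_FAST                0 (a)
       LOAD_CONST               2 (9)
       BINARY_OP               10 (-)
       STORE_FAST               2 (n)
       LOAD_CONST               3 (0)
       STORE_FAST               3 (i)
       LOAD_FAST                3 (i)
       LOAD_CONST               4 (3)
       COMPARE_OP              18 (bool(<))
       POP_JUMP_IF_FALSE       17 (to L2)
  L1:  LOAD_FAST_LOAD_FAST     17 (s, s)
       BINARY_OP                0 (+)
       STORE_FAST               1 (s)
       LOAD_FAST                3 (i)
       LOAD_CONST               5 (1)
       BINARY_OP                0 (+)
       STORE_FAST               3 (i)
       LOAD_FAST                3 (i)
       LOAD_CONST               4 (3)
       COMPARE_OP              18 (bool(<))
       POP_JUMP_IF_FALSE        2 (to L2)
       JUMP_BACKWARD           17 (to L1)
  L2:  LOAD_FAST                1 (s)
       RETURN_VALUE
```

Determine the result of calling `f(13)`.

LOAD_FAST a → push 13. Stack: [13]
LOAD_CONST → push 11. Stack: [13, 11]
BINARY_OP + → 13 + 11 = 24. Stack: [24]
STORE_FAST s → s=24. Stack: []
LOAD_FAST a → push 13. Stack: [13]
LOAD_CONST → push 9. Stack: [13, 9]
BINARY_OP - → 13 - 9 = 4. Stack: [4]
STORE_FAST n → n=4. Stack: []
LOAD_CONST → push 0. Stack: [0]
STORE_FAST i → i=0. Stack: []
LOAD_FAST i → push 0. Stack: [0]
LOAD_CONST → push 3. Stack: [0, 3]
COMPARE_OP bool(<) → 0 vs 3 = True. Stack: [True]
POP_JUMP_IF_FALSE → pop True; no jump. Stack: []
LOAD_FAST_LOAD_FAST s,s → push 24,24. Stack: [24, 24]
BINARY_OP + → 24 + 24 = 48. Stack: [48]
STORE_FAST s → s=48. Stack: []
LOAD_FAST i → push 0. Stack: [0]
LOAD_CONST → push 1. Stack: [0, 1]
BINARY_OP + → 0 + 1 = 1. Stack: [1]
STORE_FAST i → i=1. Stack: []
LOAD_FAST i → push 1. Stack: [1]
LOAD_CONST → push 3. Stack: [1, 3]
COMPARE_OP bool(<) → 1 vs 3 = True. Stack: [True]
POP_JUMP_IF_FALSE → pop True; no jump. Stack: []
LOAD_FAST_LOAD_FAST s,s → push 48,48. Stack: [48, 48]
BINARY_OP + → 48 + 48 = 96. Stack: [96]
STORE_FAST s → s=96. Stack: []
LOAD_FAST i → push 1. Stack: [1]
LOAD_CONST → push 1. Stack: [1, 1]
BINARY_OP + → 1 + 1 = 2. Stack: [2]
STORE_FAST i → i=2. Stack: []
LOAD_FAST i → push 2. Stack: [2]
LOAD_CONST → push 3. Stack: [2, 3]
COMPARE_OP bool(<) → 2 vs 3 = True. Stack: [True]
POP_JUMP_IF_FALSE → pop True; no jump. Stack: []
LOAD_FAST_LOAD_FAST s,s → push 96,96. Stack: [96, 96]
BINARY_OP + → 96 + 96 = 192. Stack: [192]
STORE_FAST s → s=192. Stack: []
LOAD_FAST i → push 2. Stack: [2]
LOAD_CONST → push 1. Stack: [2, 1]
BINARY_OP + → 2 + 1 = 3. Stack: [3]
STORE_FAST i → i=3. Stack: []
LOAD_FAST i → push 3. Stack: [3]
LOAD_CONST → push 3. Stack: [3, 3]
COMPARE_OP bool(<) → 3 vs 3 = False. Stack: [False]
POP_JUMP_IF_FALSE → pop False; jump. Stack: []
LOAD_FAST s → push 192. Stack: [192]
RETURN_VALUE → return 192.

192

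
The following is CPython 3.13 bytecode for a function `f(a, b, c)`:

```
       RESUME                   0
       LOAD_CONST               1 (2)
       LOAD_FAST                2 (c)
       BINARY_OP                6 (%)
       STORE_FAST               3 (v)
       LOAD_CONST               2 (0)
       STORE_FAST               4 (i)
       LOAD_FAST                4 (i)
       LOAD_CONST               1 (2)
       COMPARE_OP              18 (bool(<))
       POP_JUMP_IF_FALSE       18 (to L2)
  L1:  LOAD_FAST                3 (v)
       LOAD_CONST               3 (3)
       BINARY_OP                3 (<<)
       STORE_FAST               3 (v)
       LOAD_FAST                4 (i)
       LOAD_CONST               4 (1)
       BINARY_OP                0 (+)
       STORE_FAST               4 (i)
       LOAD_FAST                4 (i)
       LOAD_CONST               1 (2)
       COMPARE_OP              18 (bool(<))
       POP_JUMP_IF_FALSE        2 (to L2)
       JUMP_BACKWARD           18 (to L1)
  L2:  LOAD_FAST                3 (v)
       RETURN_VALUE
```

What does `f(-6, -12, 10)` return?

LOAD_CONST → push 2. Stack: [2]
LOAD_FAST c → push 10. Stack: [2, 10]
BINARY_OP % → 2 % 10 = 2. Stack: [2]
STORE_FAST v → v=2. Stack: []
LOAD_CONST → push 0. Stack: [0]
STORE_FAST i → i=0. Stack: []
LOAD_FAST i → push 0. Stack: [0]
LOAD_CONST → push 2. Stack: [0, 2]
COMPARE_OP bool(<) → 0 vs 2 = True. Stack: [True]
POP_JUMP_IF_FALSE → pop True; no jump. Stack: []
LOAD_FAST v → push 2. Stack: [2]
LOAD_CONST → push 3. Stack: [2, 3]
BINARY_OP << → 2 << 3 = 16. Stack: [16]
STORE_FAST v → v=16. Stack: []
LOAD_FAST i → push 0. Stack: [0]
LOAD_CONST → push 1. Stack: [0, 1]
BINARY_OP + → 0 + 1 = 1. Stack: [1]
STORE_FAST i → i=1. Stack: []
LOAD_FAST i → push 1. Stack: [1]
LOAD_CONST → push 2. Stack: [1, 2]
COMPARE_OP bool(<) → 1 vs 2 = True. Stack: [True]
POP_JUMP_IF_FALSE → pop True; no jump. Stack: []
LOAD_FAST v → push 16. Stack: [16]
LOAD_CONST → push 3. Stack: [16, 3]
BINARY_OP << → 16 << 3 = 128. Stack: [128]
STORE_FAST v → v=128. Stack: []
LOAD_FAST i → push 1. Stack: [1]
LOAD_CONST → push 1. Stack: [1, 1]
BINARY_OP + → 1 + 1 = 2. Stack: [2]
STORE_FAST i → i=2. Stack: []
LOAD_FAST i → push 2. Stack: [2]
LOAD_CONST → push 2. Stack: [2, 2]
COMPARE_OP bool(<) → 2 vs 2 = False. Stack: [False]
POP_JUMP_IF_FALSE → pop False; jump. Stack: []
LOAD_FAST v → push 128. Stack: [128]
RETURN_VALUE → return 128.

128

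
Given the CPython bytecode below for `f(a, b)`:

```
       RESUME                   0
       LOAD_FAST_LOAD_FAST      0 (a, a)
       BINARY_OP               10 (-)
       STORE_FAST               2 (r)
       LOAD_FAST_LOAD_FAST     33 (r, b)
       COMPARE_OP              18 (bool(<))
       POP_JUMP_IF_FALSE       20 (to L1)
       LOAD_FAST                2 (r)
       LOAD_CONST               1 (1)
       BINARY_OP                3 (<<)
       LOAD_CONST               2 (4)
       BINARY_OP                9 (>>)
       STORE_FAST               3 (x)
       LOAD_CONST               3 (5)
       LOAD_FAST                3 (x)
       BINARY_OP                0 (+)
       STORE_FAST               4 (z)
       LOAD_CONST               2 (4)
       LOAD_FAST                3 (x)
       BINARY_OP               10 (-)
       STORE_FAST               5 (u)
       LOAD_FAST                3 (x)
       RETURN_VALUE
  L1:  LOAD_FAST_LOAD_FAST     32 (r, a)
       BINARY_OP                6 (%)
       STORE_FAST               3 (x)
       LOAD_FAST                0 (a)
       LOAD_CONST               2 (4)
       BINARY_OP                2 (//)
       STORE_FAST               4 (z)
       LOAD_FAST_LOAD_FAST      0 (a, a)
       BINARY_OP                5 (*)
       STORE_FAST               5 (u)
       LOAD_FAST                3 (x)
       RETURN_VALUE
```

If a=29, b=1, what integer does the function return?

LOAD_FAST_LOAD_FAST a,a → push 29,29. Stack: [29, 29]
BINARY_OP - → 29 - 29 = 0. Stack: [0]
STORE_FAST r → r=0. Stack: []
LOAD_FAST_LOAD_FAST r,b → push 0,1. Stack: [0, 1]
COMPARE_OP bool(<) → 0 vs 1 = True. Stack: [True]
POP_JUMP_IF_FALSE → pop True; no jump. Stack: []
LOAD_FAST r → push 0. Stack: [0]
LOAD_CONST → push 1. Stack: [0, 1]
BINARY_OP << → 0 << 1 = 0. Stack: [0]
LOAD_CONST → push 4. Stack: [0, 4]
BINARY_OP >> → 0 >> 4 = 0. Stack: [0]
STORE_FAST x → x=0. Stack: []
LOAD_CONST → push 5. Stack: [5]
LOAD_FAST x → push 0. Stack: [5, 0]
BINARY_OP + → 5 + 0 = 5. Stack: [5]
STORE_FAST z → z=5. Stack: []
LOAD_CONST → push 4. Stack: [4]
LOAD_FAST x → push 0. Stack: [4, 0]
BINARY_OP - → 4 - 0 = 4. Stack: [4]
STORE_FAST u → u=4. Stack: []
LOAD_FAST x → push 0. Stack: [0]
RETURN_VALUE → return 0.

0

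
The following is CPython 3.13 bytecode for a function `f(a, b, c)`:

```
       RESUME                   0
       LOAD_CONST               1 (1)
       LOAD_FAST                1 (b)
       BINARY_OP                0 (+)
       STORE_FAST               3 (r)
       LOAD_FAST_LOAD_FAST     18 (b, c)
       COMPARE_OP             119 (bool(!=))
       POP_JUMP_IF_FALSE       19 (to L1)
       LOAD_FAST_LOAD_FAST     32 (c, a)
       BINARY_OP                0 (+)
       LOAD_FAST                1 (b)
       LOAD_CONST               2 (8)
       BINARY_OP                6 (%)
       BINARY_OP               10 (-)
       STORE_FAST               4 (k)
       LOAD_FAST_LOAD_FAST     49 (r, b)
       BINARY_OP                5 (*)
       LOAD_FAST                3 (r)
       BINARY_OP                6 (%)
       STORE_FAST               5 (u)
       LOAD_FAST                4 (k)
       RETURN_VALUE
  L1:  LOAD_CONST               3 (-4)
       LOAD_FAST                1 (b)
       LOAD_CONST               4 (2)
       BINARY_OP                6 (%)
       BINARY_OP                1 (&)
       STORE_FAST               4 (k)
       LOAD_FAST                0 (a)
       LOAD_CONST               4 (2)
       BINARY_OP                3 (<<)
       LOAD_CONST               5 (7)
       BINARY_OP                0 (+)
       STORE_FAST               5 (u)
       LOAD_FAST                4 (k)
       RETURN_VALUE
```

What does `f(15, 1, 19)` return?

33

LOAD_CONST → push 1. Stack: [1]
LOAD_FAST b → push 1. Stack: [1, 1]
BINARY_OP + → 1 + 1 = 2. Stack: [2]
STORE_FAST r → r=2. Stack: []
LOAD_FAST_LOAD_FAST b,c → push 1,19. Stack: [1, 19]
COMPARE_OP bool(!=) → 1 vs 19 = True. Stack: [True]
POP_JUMP_IF_FALSE → pop True; no jump. Stack: []
LOAD_FAST_LOAD_FAST c,a → push 19,15. Stack: [19, 15]
BINARY_OP + → 19 + 15 = 34. Stack: [34]
LOAD_FAST b → push 1. Stack: [34, 1]
LOAD_CONST → push 8. Stack: [34, 1, 8]
BINARY_OP % → 1 % 8 = 1. Stack: [34, 1]
BINARY_OP - → 34 - 1 = 33. Stack: [33]
STORE_FAST k → k=33. Stack: []
LOAD_FAST_LOAD_FAST r,b → push 2,1. Stack: [2, 1]
BINARY_OP * → 2 * 1 = 2. Stack: [2]
LOAD_FAST r → push 2. Stack: [2, 2]
BINARY_OP % → 2 % 2 = 0. Stack: [0]
STORE_FAST u → u=0. Stack: []
LOAD_FAST k → push 33. Stack: [33]
RETURN_VALUE → return 33.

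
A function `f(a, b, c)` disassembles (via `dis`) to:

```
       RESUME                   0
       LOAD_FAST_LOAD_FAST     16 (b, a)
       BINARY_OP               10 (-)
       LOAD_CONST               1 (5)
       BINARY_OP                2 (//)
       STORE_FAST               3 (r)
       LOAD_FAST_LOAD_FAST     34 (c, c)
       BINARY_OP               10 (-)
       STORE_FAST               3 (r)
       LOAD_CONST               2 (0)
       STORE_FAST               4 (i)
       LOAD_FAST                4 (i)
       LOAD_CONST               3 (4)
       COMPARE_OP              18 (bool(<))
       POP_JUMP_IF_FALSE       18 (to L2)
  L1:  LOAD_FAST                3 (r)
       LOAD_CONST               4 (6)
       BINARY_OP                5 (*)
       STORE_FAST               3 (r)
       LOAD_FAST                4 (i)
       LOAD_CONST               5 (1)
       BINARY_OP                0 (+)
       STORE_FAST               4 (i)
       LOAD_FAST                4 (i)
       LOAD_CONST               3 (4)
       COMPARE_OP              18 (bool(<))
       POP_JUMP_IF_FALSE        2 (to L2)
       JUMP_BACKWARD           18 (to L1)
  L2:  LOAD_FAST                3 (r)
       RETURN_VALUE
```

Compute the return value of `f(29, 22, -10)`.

0

LOAD_FAST_LOAD_FAST b,a → push 22,29. Stack: [22, 29]
BINARY_OP - → 22 - 29 = -7. Stack: [-7]
LOAD_CONST → push 5. Stack: [-7, 5]
BINARY_OP // → -7 // 5 = -2. Stack: [-2]
STORE_FAST r → r=-2. Stack: []
LOAD_FAST_LOAD_FAST c,c → push -10,-10. Stack: [-10, -10]
BINARY_OP - → -10 - -10 = 0. Stack: [0]
STORE_FAST r → r=0. Stack: []
LOAD_CONST → push 0. Stack: [0]
STORE_FAST i → i=0. Stack: []
LOAD_FAST i → push 0. Stack: [0]
LOAD_CONST → push 4. Stack: [0, 4]
COMPARE_OP bool(<) → 0 vs 4 = True. Stack: [True]
POP_JUMP_IF_FALSE → pop True; no jump. Stack: []
LOAD_FAST r → push 0. Stack: [0]
LOAD_CONST → push 6. Stack: [0, 6]
BINARY_OP * → 0 * 6 = 0. Stack: [0]
STORE_FAST r → r=0. Stack: []
LOAD_FAST i → push 0. Stack: [0]
LOAD_CONST → push 1. Stack: [0, 1]
BINARY_OP + → 0 + 1 = 1. Stack: [1]
STORE_FAST i → i=1. Stack: []
LOAD_FAST i → push 1. Stack: [1]
LOAD_CONST → push 4. Stack: [1, 4]
COMPARE_OP bool(<) → 1 vs 4 = True. Stack: [True]
POP_JUMP_IF_FALSE → pop True; no jump. Stack: []
LOAD_FAST r → push 0. Stack: [0]
LOAD_CONST → push 6. Stack: [0, 6]
BINARY_OP * → 0 * 6 = 0. Stack: [0]
STORE_FAST r → r=0. Stack: []
LOAD_FAST i → push 1. Stack: [1]
LOAD_CONST → push 1. Stack: [1, 1]
BINARY_OP + → 1 + 1 = 2. Stack: [2]
STORE_FAST i → i=2. Stack: []
LOAD_FAST i → push 2. Stack: [2]
LOAD_CONST → push 4. Stack: [2, 4]
COMPARE_OP bool(<) → 2 vs 4 = True. Stack: [True]
POP_JUMP_IF_FALSE → pop True; no jump. Stack: []
LOAD_FAST r → push 0. Stack: [0]
LOAD_CONST → push 6. Stack: [0, 6]
BINARY_OP * → 0 * 6 = 0. Stack: [0]
STORE_FAST r → r=0. Stack: []
LOAD_FAST i → push 2. Stack: [2]
LOAD_CONST → push 1. Stack: [2, 1]
BINARY_OP + → 2 + 1 = 3. Stack: [3]
STORE_FAST i → i=3. Stack: []
LOAD_FAST i → push 3. Stack: [3]
LOAD_CONST → push 4. Stack: [3, 4]
COMPARE_OP bool(<) → 3 vs 4 = True. Stack: [True]
POP_JUMP_IF_FALSE → pop True; no jump. Stack: []
LOAD_FAST r → push 0. Stack: [0]
LOAD_CONST → push 6. Stack: [0, 6]
BINARY_OP * → 0 * 6 = 0. Stack: [0]
STORE_FAST r → r=0. Stack: []
LOAD_FAST i → push 3. Stack: [3]
LOAD_CONST → push 1. Stack: [3, 1]
BINARY_OP + → 3 + 1 = 4. Stack: [4]
STORE_FAST i → i=4. Stack: []
LOAD_FAST i → push 4. Stack: [4]
LOAD_CONST → push 4. Stack: [4, 4]
COMPARE_OP bool(<) → 4 vs 4 = False. Stack: [False]
POP_JUMP_IF_FALSE → pop False; jump. Stack: []
LOAD_FAST r → push 0. Stack: [0]
RETURN_VALUE → return 0.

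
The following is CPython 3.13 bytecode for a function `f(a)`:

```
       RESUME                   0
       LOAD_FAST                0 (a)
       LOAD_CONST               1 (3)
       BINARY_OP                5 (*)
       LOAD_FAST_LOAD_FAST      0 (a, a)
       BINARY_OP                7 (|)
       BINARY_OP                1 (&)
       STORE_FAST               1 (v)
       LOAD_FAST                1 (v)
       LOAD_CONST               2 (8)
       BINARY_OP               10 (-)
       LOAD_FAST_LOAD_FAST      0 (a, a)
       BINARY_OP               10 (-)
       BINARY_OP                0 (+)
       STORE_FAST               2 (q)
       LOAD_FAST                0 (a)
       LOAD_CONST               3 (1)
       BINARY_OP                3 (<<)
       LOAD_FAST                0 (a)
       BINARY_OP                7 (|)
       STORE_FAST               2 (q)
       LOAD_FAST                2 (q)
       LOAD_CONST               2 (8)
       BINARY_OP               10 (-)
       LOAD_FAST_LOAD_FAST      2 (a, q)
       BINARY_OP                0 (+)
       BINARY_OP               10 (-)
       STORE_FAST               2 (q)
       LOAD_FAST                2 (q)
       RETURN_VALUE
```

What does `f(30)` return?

-38

LOAD_FAST a → push 30. Stack: [30]
LOAD_CONST → push 3. Stack: [30, 3]
BINARY_OP * → 30 * 3 = 90. Stack: [90]
LOAD_FAST_LOAD_FAST a,a → push 30,30. Stack: [90, 30, 30]
BINARY_OP | → 30 | 30 = 30. Stack: [90, 30]
BINARY_OP & → 90 & 30 = 26. Stack: [26]
STORE_FAST v → v=26. Stack: []
LOAD_FAST v → push 26. Stack: [26]
LOAD_CONST → push 8. Stack: [26, 8]
BINARY_OP - → 26 - 8 = 18. Stack: [18]
LOAD_FAST_LOAD_FAST a,a → push 30,30. Stack: [18, 30, 30]
BINARY_OP - → 30 - 30 = 0. Stack: [18, 0]
BINARY_OP + → 18 + 0 = 18. Stack: [18]
STORE_FAST q → q=18. Stack: []
LOAD_FAST a → push 30. Stack: [30]
LOAD_CONST → push 1. Stack: [30, 1]
BINARY_OP << → 30 << 1 = 60. Stack: [60]
LOAD_FAST a → push 30. Stack: [60, 30]
BINARY_OP | → 60 | 30 = 62. Stack: [62]
STORE_FAST q → q=62. Stack: []
LOAD_FAST q → push 62. Stack: [62]
LOAD_CONST → push 8. Stack: [62, 8]
BINARY_OP - → 62 - 8 = 54. Stack: [54]
LOAD_FAST_LOAD_FAST a,q → push 30,62. Stack: [54, 30, 62]
BINARY_OP + → 30 + 62 = 92. Stack: [54, 92]
BINARY_OP - → 54 - 92 = -38. Stack: [-38]
STORE_FAST q → q=-38. Stack: []
LOAD_FAST q → push -38. Stack: [-38]
RETURN_VALUE → return -38.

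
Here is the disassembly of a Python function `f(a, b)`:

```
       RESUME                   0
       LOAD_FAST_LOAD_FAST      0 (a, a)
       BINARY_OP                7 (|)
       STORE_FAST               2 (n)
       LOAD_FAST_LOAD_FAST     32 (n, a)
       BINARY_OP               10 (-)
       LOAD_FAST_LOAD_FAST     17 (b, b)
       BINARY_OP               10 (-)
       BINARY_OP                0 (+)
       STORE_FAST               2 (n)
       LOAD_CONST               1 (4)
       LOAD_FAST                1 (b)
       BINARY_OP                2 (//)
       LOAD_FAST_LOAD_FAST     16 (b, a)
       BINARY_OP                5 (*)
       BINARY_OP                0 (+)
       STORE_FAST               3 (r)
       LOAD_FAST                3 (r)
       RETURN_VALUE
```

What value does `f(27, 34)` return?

918

LOAD_FAST_LOAD_FAST a,a → push 27,27. Stack: [27, 27]
BINARY_OP | → 27 | 27 = 27. Stack: [27]
STORE_FAST n → n=27. Stack: []
LOAD_FAST_LOAD_FAST n,a → push 27,27. Stack: [27, 27]
BINARY_OP - → 27 - 27 = 0. Stack: [0]
LOAD_FAST_LOAD_FAST b,b → push 34,34. Stack: [0, 34, 34]
BINARY_OP - → 34 - 34 = 0. Stack: [0, 0]
BINARY_OP + → 0 + 0 = 0. Stack: [0]
STORE_FAST n → n=0. Stack: []
LOAD_CONST → push 4. Stack: [4]
LOAD_FAST b → push 34. Stack: [4, 34]
BINARY_OP // → 4 // 34 = 0. Stack: [0]
LOAD_FAST_LOAD_FAST b,a → push 34,27. Stack: [0, 34, 27]
BINARY_OP * → 34 * 27 = 918. Stack: [0, 918]
BINARY_OP + → 0 + 918 = 918. Stack: [918]
STORE_FAST r → r=918. Stack: []
LOAD_FAST r → push 918. Stack: [918]
RETURN_VALUE → return 918.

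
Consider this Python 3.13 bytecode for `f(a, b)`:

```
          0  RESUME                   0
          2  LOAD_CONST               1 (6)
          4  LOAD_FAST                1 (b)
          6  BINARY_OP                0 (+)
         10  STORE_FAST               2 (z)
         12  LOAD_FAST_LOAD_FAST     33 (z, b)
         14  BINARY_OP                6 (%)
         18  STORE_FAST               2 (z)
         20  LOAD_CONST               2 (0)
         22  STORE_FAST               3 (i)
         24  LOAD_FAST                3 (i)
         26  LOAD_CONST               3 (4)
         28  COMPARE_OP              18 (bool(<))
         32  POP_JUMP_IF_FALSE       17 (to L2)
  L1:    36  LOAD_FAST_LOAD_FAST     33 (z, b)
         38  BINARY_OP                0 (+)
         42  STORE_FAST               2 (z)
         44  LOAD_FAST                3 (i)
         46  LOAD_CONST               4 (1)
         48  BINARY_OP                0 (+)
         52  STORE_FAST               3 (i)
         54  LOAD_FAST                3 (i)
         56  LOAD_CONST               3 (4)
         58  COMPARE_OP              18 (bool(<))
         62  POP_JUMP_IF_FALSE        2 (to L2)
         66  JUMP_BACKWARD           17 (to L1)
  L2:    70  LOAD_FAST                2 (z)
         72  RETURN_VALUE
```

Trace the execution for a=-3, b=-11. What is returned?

-49

LOAD_CONST → push 6. Stack: [6]
LOAD_FAST b → push -11. Stack: [6, -11]
BINARY_OP + → 6 + -11 = -5. Stack: [-5]
STORE_FAST z → z=-5. Stack: []
LOAD_FAST_LOAD_FAST z,b → push -5,-11. Stack: [-5, -11]
BINARY_OP % → -5 % -11 = -5. Stack: [-5]
STORE_FAST z → z=-5. Stack: []
LOAD_CONST → push 0. Stack: [0]
STORE_FAST i → i=0. Stack: []
LOAD_FAST i → push 0. Stack: [0]
LOAD_CONST → push 4. Stack: [0, 4]
COMPARE_OP bool(<) → 0 vs 4 = True. Stack: [True]
POP_JUMP_IF_FALSE → pop True; no jump. Stack: []
LOAD_FAST_LOAD_FAST z,b → push -5,-11. Stack: [-5, -11]
BINARY_OP + → -5 + -11 = -16. Stack: [-16]
STORE_FAST z → z=-16. Stack: []
LOAD_FAST i → push 0. Stack: [0]
LOAD_CONST → push 1. Stack: [0, 1]
BINARY_OP + → 0 + 1 = 1. Stack: [1]
STORE_FAST i → i=1. Stack: []
LOAD_FAST i → push 1. Stack: [1]
LOAD_CONST → push 4. Stack: [1, 4]
COMPARE_OP bool(<) → 1 vs 4 = True. Stack: [True]
POP_JUMP_IF_FALSE → pop True; no jump. Stack: []
LOAD_FAST_LOAD_FAST z,b → push -16,-11. Stack: [-16, -11]
BINARY_OP + → -16 + -11 = -27. Stack: [-27]
STORE_FAST z → z=-27. Stack: []
LOAD_FAST i → push 1. Stack: [1]
LOAD_CONST → push 1. Stack: [1, 1]
BINARY_OP + → 1 + 1 = 2. Stack: [2]
STORE_FAST i → i=2. Stack: []
LOAD_FAST i → push 2. Stack: [2]
LOAD_CONST → push 4. Stack: [2, 4]
COMPARE_OP bool(<) → 2 vs 4 = True. Stack: [True]
POP_JUMP_IF_FALSE → pop True; no jump. Stack: []
LOAD_FAST_LOAD_FAST z,b → push -27,-11. Stack: [-27, -11]
BINARY_OP + → -27 + -11 = -38. Stack: [-38]
STORE_FAST z → z=-38. Stack: []
LOAD_FAST i → push 2. Stack: [2]
LOAD_CONST → push 1. Stack: [2, 1]
BINARY_OP + → 2 + 1 = 3. Stack: [3]
STORE_FAST i → i=3. Stack: []
LOAD_FAST i → push 3. Stack: [3]
LOAD_CONST → push 4. Stack: [3, 4]
COMPARE_OP bool(<) → 3 vs 4 = True. Stack: [True]
POP_JUMP_IF_FALSE → pop True; no jump. Stack: []
LOAD_FAST_LOAD_FAST z,b → push -38,-11. Stack: [-38, -11]
BINARY_OP + → -38 + -11 = -49. Stack: [-49]
STORE_FAST z → z=-49. Stack: []
LOAD_FAST i → push 3. Stack: [3]
LOAD_CONST → push 1. Stack: [3, 1]
BINARY_OP + → 3 + 1 = 4. Stack: [4]
STORE_FAST i → i=4. Stack: []
LOAD_FAST i → push 4. Stack: [4]
LOAD_CONST → push 4. Stack: [4, 4]
COMPARE_OP bool(<) → 4 vs 4 = False. Stack: [False]
POP_JUMP_IF_FALSE → pop False; jump. Stack: []
LOAD_FAST z → push -49. Stack: [-49]
RETURN_VALUE → return -49.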